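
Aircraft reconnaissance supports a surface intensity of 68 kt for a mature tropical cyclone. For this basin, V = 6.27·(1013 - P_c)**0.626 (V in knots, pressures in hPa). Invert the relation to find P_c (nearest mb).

968 mb

ΔP = (V / 6.27)^(1/0.626) = (68/6.27)^1.597.
68/6.27 = 10.845; 10.845^1.597 ≈ 45.05 mb.
P_c = 1013 − 45.05 = 967.95 ≈ 968 mb.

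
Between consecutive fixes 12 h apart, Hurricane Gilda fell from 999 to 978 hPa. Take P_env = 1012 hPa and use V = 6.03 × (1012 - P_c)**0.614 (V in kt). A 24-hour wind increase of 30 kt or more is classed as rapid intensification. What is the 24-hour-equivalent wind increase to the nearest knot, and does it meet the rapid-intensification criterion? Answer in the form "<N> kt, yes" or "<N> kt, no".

V₁: ΔP = 13, V ≈ 6.03 × 13^0.614 ≈ 29.13 kt.
V₂: ΔP = 34, V ≈ 6.03 × 34^0.614 ≈ 52.56 kt.
ΔV over 12 h = 23.43 kt → 24 h equivalent = 23.43 × 24/12 ≈ 46.86 kt.
47 kt ≥ 30 kt ⇒ rapid intensification.

47 kt, yes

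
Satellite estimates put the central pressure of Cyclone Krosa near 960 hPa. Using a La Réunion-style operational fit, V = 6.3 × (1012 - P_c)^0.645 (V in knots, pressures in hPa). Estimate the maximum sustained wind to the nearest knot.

ΔP = 1012 − 960 = 52 hPa.
52^0.645 ≈ 12.789.
V ≈ 6.3 × 12.789 ≈ 80.6 kt.

81 kt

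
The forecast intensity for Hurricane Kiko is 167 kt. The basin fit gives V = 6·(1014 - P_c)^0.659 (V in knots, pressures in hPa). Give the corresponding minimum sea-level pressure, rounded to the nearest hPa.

ΔP = (V / 6)^(1/0.659) = (167/6)^1.517.
167/6 = 27.833; 27.833^1.517 ≈ 155.62 hPa.
P_c = 1014 − 155.62 = 858.38 ≈ 858 hPa.

858 hPa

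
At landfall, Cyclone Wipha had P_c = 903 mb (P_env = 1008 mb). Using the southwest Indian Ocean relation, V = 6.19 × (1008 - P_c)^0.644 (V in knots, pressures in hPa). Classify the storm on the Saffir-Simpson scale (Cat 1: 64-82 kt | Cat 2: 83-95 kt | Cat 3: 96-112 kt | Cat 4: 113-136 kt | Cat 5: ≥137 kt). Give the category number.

ΔP = 1008 − 903 = 105 mb.
V ≈ 6.19 × 105^0.644 = 6.19 × 20.03 ≈ 124 kt.
124 kt falls in the Category 4 band.

4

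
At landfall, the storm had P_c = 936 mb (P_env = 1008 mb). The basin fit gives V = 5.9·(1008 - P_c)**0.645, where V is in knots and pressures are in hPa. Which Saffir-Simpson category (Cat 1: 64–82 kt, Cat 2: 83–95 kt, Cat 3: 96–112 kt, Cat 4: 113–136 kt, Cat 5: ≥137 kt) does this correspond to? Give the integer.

ΔP = 1008 − 936 = 72 mb.
V ≈ 5.9 × 72^0.645 = 5.9 × 15.78 ≈ 93 kt.
93 kt falls in the Category 2 band.

2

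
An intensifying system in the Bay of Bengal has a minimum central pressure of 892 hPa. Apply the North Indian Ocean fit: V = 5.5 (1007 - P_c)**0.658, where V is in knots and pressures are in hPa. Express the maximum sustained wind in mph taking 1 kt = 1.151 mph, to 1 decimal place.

ΔP = 1007 − 892 = 115 hPa.
V ≈ 5.5 × 115^0.658 = 5.5 × 22.695 ≈ 124.825 kt.
124.825 × 1.151 ≈ 143.67 mph → 143.7 mph.

143.7 mph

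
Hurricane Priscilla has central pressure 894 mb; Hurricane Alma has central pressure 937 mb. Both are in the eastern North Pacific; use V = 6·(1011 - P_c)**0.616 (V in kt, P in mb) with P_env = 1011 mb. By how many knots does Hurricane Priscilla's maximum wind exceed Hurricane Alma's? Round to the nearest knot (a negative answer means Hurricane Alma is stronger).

28 kt

Hurricane Priscilla: ΔP = 117; V ≈ 6 × 117^0.616 ≈ 112.76 kt.
Hurricane Alma: ΔP = 74; V ≈ 6 × 74^0.616 ≈ 85.04 kt.
Difference ≈ 112.76 − 85.04 = 27.72 → 28 kt.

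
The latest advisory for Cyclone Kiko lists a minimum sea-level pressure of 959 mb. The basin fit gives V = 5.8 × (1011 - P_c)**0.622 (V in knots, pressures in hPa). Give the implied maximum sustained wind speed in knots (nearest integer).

ΔP = 1011 − 959 = 52 mb.
52^0.622 ≈ 11.678.
V ≈ 5.8 × 11.678 ≈ 67.7 kt.

68 kt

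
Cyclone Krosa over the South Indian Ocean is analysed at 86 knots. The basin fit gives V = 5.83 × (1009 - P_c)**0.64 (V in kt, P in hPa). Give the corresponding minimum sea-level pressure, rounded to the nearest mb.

942 mb

ΔP = (V / 5.83)^(1/0.64) = (86/5.83)^1.562.
86/5.83 = 14.751; 14.751^1.562 ≈ 67.03 mb.
P_c = 1009 − 67.03 = 941.97 ≈ 942 mb.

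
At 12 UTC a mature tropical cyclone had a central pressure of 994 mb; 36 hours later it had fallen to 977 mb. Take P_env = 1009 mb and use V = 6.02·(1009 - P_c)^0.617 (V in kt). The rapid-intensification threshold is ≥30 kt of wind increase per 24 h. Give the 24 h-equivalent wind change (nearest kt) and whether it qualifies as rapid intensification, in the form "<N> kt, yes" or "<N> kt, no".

V₁: ΔP = 15, V ≈ 6.02 × 15^0.617 ≈ 32.01 kt.
V₂: ΔP = 32, V ≈ 6.02 × 32^0.617 ≈ 51.08 kt.
ΔV over 36 h = 19.07 kt → 24 h equivalent = 19.07 × 24/36 ≈ 12.71 kt.
13 kt < 30 kt ⇒ not rapid intensification.

13 kt, no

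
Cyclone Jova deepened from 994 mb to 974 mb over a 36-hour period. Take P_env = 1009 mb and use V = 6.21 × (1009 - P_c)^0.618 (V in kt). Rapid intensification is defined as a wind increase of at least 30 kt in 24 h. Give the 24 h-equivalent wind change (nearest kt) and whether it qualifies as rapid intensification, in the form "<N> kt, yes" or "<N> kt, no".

V₁: ΔP = 15, V ≈ 6.21 × 15^0.618 ≈ 33.11 kt.
V₂: ΔP = 35, V ≈ 6.21 × 35^0.618 ≈ 55.89 kt.
ΔV over 36 h = 22.78 kt → 24 h equivalent = 22.78 × 24/36 ≈ 15.19 kt.
15 kt < 30 kt ⇒ not rapid intensification.

15 kt, no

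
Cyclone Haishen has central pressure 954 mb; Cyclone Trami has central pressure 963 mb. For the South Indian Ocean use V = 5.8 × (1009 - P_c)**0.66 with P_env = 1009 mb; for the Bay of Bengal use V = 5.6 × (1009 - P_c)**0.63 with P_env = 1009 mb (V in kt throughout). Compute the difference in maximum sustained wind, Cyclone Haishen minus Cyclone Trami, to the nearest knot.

19 kt

Cyclone Haishen: ΔP = 55; V ≈ 5.8 × 55^0.66 ≈ 81.67 kt.
Cyclone Trami: ΔP = 46; V ≈ 5.6 × 46^0.63 ≈ 62.48 kt.
Difference ≈ 81.67 − 62.48 = 19.19 → 19 kt.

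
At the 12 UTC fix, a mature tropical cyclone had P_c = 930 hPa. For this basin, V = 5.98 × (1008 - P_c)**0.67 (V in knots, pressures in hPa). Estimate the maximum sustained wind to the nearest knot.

ΔP = 1008 − 930 = 78 hPa.
78^0.67 ≈ 18.523.
V ≈ 5.98 × 18.523 ≈ 110.8 kt.

111 kt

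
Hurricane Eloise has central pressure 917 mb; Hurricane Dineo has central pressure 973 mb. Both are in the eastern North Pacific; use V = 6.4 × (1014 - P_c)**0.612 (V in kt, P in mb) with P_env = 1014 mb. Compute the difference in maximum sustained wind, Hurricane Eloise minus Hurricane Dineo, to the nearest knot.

43 kt

Hurricane Eloise: ΔP = 97; V ≈ 6.4 × 97^0.612 ≈ 105.22 kt.
Hurricane Dineo: ΔP = 41; V ≈ 6.4 × 41^0.612 ≈ 62.12 kt.
Difference ≈ 105.22 − 62.12 = 43.10 → 43 kt.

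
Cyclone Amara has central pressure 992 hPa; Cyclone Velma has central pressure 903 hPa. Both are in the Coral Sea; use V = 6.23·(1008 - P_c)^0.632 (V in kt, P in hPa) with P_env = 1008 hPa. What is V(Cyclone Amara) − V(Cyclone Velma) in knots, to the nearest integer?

-82 kt

Cyclone Amara: ΔP = 16; V ≈ 6.23 × 16^0.632 ≈ 35.93 kt.
Cyclone Velma: ΔP = 105; V ≈ 6.23 × 105^0.632 ≈ 118.00 kt.
Difference ≈ 35.93 − 118.00 = -82.07 → -82 kt.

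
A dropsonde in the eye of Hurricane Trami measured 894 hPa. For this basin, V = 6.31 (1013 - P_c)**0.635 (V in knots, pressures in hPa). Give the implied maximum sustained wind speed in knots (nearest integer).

131 kt

ΔP = 1013 − 894 = 119 hPa.
119^0.635 ≈ 20.796.
V ≈ 6.31 × 20.796 ≈ 131.2 kt.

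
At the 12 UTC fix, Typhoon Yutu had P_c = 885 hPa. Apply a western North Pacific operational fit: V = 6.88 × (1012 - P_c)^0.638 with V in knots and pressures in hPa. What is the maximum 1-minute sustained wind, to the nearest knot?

151 kt

ΔP = 1012 − 885 = 127 hPa.
127^0.638 ≈ 21.990.
V ≈ 6.88 × 21.990 ≈ 151.3 kt.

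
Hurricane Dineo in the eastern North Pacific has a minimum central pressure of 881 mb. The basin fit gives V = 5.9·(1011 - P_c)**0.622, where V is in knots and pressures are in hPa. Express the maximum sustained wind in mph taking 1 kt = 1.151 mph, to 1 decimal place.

140.2 mph

ΔP = 1011 − 881 = 130 mb.
V ≈ 5.9 × 130^0.622 = 5.9 × 20.648 ≈ 121.822 kt.
121.822 × 1.151 ≈ 140.22 mph → 140.2 mph.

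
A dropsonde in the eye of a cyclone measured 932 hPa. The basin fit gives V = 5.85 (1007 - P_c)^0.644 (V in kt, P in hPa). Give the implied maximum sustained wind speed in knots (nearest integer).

94 kt

ΔP = 1007 − 932 = 75 hPa.
75^0.644 ≈ 16.126.
V ≈ 5.85 × 16.126 ≈ 94.3 kt.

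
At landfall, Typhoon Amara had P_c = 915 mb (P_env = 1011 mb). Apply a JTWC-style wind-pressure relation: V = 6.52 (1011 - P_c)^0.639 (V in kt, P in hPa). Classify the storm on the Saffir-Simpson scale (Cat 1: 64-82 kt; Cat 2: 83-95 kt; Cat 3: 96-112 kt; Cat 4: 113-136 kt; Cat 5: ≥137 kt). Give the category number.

ΔP = 1011 − 915 = 96 mb.
V ≈ 6.52 × 96^0.639 = 6.52 × 18.48 ≈ 120 kt.
120 kt falls in the Category 4 band.

4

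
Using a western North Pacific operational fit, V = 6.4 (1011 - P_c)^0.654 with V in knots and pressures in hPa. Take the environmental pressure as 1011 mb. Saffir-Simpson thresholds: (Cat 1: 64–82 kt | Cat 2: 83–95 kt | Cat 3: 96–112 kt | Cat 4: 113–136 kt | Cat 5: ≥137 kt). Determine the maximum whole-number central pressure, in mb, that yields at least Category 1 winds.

977 mb

Category 1 begins at V = 64 kt.
Required ΔP = (64/6.4)^(1/0.654) = 10.000^1.529 ≈ 33.81 mb.
P_c ≤ 1011 − 33.81 = 977.19, so the highest integer P_c is 977 mb.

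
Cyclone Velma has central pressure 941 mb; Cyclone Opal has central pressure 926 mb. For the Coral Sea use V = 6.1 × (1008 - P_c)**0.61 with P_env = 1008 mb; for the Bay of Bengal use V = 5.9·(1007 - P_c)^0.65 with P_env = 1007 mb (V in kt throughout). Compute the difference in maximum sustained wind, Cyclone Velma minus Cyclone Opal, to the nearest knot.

-23 kt

Cyclone Velma: ΔP = 67; V ≈ 6.1 × 67^0.61 ≈ 79.29 kt.
Cyclone Opal: ΔP = 81; V ≈ 5.9 × 81^0.65 ≈ 102.65 kt.
Difference ≈ 79.29 − 102.65 = -23.36 → -23 kt.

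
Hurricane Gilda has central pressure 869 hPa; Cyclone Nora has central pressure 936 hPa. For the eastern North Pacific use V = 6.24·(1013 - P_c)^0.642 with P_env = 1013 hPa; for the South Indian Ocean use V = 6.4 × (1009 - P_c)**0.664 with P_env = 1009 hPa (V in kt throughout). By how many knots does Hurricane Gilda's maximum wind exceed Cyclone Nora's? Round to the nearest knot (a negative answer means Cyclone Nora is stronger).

41 kt

Hurricane Gilda: ΔP = 144; V ≈ 6.24 × 144^0.642 ≈ 151.65 kt.
Cyclone Nora: ΔP = 73; V ≈ 6.4 × 73^0.664 ≈ 110.52 kt.
Difference ≈ 151.65 − 110.52 = 41.13 → 41 kt.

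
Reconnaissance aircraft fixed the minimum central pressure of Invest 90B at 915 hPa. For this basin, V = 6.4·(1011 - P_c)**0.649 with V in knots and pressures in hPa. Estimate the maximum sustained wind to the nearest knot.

124 kt

ΔP = 1011 − 915 = 96 hPa.
96^0.649 ≈ 19.342.
V ≈ 6.4 × 19.342 ≈ 123.8 kt.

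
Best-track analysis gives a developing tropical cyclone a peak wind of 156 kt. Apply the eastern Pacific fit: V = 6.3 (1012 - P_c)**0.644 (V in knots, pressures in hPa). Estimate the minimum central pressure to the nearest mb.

ΔP = (V / 6.3)^(1/0.644) = (156/6.3)^1.553.
156/6.3 = 24.762; 24.762^1.553 ≈ 145.97 mb.
P_c = 1012 − 145.97 = 866.03 ≈ 866 mb.

866 mb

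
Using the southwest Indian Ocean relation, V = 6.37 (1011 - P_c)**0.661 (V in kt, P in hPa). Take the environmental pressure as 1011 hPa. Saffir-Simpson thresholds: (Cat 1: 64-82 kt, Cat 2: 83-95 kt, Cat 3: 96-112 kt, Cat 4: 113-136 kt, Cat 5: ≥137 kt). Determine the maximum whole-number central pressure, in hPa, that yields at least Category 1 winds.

978 hPa

Category 1 begins at V = 64 kt.
Required ΔP = (64/6.37)^(1/0.661) = 10.047^1.513 ≈ 32.81 hPa.
P_c ≤ 1011 − 32.81 = 978.19, so the highest integer P_c is 978 hPa.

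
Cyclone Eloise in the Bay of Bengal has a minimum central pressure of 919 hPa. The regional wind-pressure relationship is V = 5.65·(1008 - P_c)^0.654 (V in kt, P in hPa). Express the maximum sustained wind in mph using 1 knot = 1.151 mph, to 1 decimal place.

122.5 mph

ΔP = 1008 − 919 = 89 hPa.
V ≈ 5.65 × 89^0.654 = 5.65 × 18.832 ≈ 106.402 kt.
106.402 × 1.151 ≈ 122.47 mph → 122.5 mph.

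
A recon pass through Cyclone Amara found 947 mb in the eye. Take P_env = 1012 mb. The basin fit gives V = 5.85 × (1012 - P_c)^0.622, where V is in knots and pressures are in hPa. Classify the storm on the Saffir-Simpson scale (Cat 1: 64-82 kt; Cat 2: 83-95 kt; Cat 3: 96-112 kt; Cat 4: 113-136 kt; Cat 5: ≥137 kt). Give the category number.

ΔP = 1012 − 947 = 65 mb.
V ≈ 5.85 × 65^0.622 = 5.85 × 13.42 ≈ 78 kt.
78 kt falls in the Category 1 band.

1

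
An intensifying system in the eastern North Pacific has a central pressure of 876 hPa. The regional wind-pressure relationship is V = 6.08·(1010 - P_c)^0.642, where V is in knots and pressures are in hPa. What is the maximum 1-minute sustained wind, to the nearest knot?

ΔP = 1010 − 876 = 134 hPa.
134^0.642 ≈ 23.206.
V ≈ 6.08 × 23.206 ≈ 141.1 kt.

141 kt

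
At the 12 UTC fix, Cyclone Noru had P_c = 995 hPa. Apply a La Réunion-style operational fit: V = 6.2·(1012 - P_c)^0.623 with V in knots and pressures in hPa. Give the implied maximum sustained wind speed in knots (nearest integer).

36 kt

ΔP = 1012 − 995 = 17 hPa.
17^0.623 ≈ 5.842.
V ≈ 6.2 × 5.842 ≈ 36.2 kt.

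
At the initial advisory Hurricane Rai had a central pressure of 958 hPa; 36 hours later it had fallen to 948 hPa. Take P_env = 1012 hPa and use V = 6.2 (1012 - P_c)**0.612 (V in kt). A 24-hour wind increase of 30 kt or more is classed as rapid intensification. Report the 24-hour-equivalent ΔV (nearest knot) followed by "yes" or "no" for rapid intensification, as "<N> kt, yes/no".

5 kt, no

V₁: ΔP = 54, V ≈ 6.2 × 54^0.612 ≈ 71.22 kt.
V₂: ΔP = 64, V ≈ 6.2 × 64^0.612 ≈ 79.03 kt.
ΔV over 36 h = 7.81 kt → 24 h equivalent = 7.81 × 24/36 ≈ 5.21 kt.
5 kt < 30 kt ⇒ not rapid intensification.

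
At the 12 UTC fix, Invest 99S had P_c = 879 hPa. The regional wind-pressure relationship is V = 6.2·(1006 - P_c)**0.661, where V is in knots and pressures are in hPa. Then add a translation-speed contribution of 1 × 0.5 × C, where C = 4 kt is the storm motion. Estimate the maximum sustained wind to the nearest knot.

154 kt

ΔP = 1006 − 879 = 127 hPa.
127^0.661 ≈ 24.582.
V ≈ 6.2 × 24.582 ≈ 152.4 kt.
Translation term: 1 × 0.5 × 4 = 2 kt.
Corrected V ≈ 154.4 kt → 154 kt.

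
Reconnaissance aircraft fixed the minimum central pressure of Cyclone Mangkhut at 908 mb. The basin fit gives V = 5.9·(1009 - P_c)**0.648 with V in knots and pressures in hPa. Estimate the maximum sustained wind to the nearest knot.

ΔP = 1009 − 908 = 101 mb.
101^0.648 ≈ 19.898.
V ≈ 5.9 × 19.898 ≈ 117.4 kt.

117 kt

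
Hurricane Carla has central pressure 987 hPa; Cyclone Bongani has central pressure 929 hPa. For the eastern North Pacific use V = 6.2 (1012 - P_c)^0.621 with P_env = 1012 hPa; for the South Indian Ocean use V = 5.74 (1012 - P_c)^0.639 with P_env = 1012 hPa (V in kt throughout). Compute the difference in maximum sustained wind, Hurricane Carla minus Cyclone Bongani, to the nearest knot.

-51 kt

Hurricane Carla: ΔP = 25; V ≈ 6.2 × 25^0.621 ≈ 45.76 kt.
Cyclone Bongani: ΔP = 83; V ≈ 5.74 × 83^0.639 ≈ 96.65 kt.
Difference ≈ 45.76 − 96.65 = -50.89 → -51 kt.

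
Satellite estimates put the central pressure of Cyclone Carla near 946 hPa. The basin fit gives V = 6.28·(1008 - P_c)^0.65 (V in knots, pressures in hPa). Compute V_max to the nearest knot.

92 kt

ΔP = 1008 − 946 = 62 hPa.
62^0.65 ≈ 14.624.
V ≈ 6.28 × 14.624 ≈ 91.8 kt.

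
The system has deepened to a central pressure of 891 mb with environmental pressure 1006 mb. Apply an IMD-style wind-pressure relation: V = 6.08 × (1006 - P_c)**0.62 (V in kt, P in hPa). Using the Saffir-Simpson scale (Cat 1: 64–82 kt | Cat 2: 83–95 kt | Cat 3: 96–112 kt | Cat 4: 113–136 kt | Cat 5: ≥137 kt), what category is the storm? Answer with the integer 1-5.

4

ΔP = 1006 − 891 = 115 mb.
V ≈ 6.08 × 115^0.62 = 6.08 × 18.95 ≈ 115 kt.
115 kt falls in the Category 4 band.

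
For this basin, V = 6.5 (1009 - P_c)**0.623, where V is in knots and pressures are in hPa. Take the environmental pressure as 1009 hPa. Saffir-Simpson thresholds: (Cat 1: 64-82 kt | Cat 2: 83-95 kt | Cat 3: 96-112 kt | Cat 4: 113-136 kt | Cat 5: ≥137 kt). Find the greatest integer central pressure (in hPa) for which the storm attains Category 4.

Category 4 begins at V = 113 kt.
Required ΔP = (113/6.5)^(1/0.623) = 17.385^1.605 ≈ 97.87 hPa.
P_c ≤ 1009 − 97.87 = 911.13, so the highest integer P_c is 911 hPa.

911 hPa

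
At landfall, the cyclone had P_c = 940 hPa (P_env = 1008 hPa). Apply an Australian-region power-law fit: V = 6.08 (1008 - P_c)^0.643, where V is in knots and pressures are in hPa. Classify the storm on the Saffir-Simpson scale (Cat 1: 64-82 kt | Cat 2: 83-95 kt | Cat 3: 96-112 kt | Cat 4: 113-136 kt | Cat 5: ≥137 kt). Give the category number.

ΔP = 1008 − 940 = 68 hPa.
V ≈ 6.08 × 68^0.643 = 6.08 × 15.08 ≈ 92 kt.
92 kt falls in the Category 2 band.

2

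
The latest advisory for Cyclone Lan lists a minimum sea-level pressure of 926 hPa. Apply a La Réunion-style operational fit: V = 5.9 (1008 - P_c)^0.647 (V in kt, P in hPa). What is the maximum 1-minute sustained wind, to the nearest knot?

102 kt

ΔP = 1008 − 926 = 82 hPa.
82^0.647 ≈ 17.308.
V ≈ 5.9 × 17.308 ≈ 102.1 kt.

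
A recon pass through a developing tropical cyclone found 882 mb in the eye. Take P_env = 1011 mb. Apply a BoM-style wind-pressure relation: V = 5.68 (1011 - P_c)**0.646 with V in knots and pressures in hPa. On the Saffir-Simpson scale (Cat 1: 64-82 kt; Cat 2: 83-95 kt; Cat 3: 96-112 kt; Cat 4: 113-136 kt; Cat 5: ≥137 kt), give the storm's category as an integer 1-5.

4

ΔP = 1011 − 882 = 129 mb.
V ≈ 5.68 × 129^0.646 = 5.68 × 23.09 ≈ 131 kt.
131 kt falls in the Category 4 band.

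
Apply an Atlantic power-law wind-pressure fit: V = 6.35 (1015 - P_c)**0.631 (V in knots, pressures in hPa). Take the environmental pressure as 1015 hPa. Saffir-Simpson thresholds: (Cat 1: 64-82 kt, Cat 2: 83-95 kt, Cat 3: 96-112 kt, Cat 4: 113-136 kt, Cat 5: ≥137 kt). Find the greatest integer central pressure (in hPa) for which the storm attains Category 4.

919 hPa

Category 4 begins at V = 113 kt.
Required ΔP = (113/6.35)^(1/0.631) = 17.795^1.585 ≈ 95.82 hPa.
P_c ≤ 1015 − 95.82 = 919.18, so the highest integer P_c is 919 hPa.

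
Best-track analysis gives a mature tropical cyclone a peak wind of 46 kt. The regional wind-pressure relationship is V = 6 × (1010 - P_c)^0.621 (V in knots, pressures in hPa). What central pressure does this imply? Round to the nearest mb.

ΔP = (V / 6)^(1/0.621) = (46/6)^1.610.
46/6 = 7.667; 7.667^1.610 ≈ 26.58 mb.
P_c = 1010 − 26.58 = 983.42 ≈ 983 mb.

983 mb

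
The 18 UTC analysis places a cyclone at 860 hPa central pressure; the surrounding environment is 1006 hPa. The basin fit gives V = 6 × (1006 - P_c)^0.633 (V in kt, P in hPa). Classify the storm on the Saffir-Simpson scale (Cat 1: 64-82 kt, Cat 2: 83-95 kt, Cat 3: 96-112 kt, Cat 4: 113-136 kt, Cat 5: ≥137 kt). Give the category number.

ΔP = 1006 − 860 = 146 hPa.
V ≈ 6 × 146^0.633 = 6 × 23.44 ≈ 141 kt.
141 kt falls in the Category 5 band.

5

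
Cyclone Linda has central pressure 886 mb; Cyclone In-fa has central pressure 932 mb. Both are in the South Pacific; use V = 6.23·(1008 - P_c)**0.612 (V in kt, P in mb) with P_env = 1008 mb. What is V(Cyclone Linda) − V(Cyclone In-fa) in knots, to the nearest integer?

Cyclone Linda: ΔP = 122; V ≈ 6.23 × 122^0.612 ≈ 117.85 kt.
Cyclone In-fa: ΔP = 76; V ≈ 6.23 × 76^0.612 ≈ 88.22 kt.
Difference ≈ 117.85 − 88.22 = 29.63 → 30 kt.

30 kt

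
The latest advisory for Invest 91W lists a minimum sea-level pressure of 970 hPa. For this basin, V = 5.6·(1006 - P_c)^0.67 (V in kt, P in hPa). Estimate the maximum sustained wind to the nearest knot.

ΔP = 1006 − 970 = 36 hPa.
36^0.67 ≈ 11.034.
V ≈ 5.6 × 11.034 ≈ 61.8 kt.

62 kt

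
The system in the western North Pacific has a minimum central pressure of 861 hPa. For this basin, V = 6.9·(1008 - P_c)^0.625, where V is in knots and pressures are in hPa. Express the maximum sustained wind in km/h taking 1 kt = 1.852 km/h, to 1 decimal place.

289.1 km/h

ΔP = 1008 − 861 = 147 hPa.
V ≈ 6.9 × 147^0.625 = 6.9 × 22.624 ≈ 156.107 kt.
156.107 × 1.852 ≈ 289.11 km/h → 289.1 km/h.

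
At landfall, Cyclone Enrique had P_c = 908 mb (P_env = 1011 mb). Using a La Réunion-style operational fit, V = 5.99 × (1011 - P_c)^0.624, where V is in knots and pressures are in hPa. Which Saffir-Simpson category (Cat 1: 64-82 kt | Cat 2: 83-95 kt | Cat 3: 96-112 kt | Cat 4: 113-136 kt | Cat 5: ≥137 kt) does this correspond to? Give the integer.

3

ΔP = 1011 − 908 = 103 mb.
V ≈ 5.99 × 103^0.624 = 5.99 × 18.03 ≈ 108 kt.
108 kt falls in the Category 3 band.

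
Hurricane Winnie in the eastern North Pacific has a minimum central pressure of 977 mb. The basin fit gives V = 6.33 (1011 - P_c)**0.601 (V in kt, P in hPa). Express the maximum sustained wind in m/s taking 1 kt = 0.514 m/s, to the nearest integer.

27 m/s

ΔP = 1011 − 977 = 34 mb.
V ≈ 6.33 × 34^0.601 = 6.33 × 8.326 ≈ 52.701 kt.
52.701 × 0.514 ≈ 27.09 m/s → 27 m/s.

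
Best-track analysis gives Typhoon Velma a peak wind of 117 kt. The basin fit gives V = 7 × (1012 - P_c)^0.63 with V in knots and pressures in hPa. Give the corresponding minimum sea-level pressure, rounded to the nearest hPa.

ΔP = (V / 7)^(1/0.63) = (117/7)^1.587.
117/7 = 16.714; 16.714^1.587 ≈ 87.38 hPa.
P_c = 1012 − 87.38 = 924.62 ≈ 925 hPa.

925 hPa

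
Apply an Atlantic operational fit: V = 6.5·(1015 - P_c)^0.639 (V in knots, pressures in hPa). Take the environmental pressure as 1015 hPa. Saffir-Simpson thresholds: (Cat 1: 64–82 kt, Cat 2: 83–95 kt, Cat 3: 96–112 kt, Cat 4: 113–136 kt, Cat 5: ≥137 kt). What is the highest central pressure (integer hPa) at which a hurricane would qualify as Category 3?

Category 3 begins at V = 96 kt.
Required ΔP = (96/6.5)^(1/0.639) = 14.769^1.565 ≈ 67.61 hPa.
P_c ≤ 1015 − 67.61 = 947.39, so the highest integer P_c is 947 hPa.

947 hPa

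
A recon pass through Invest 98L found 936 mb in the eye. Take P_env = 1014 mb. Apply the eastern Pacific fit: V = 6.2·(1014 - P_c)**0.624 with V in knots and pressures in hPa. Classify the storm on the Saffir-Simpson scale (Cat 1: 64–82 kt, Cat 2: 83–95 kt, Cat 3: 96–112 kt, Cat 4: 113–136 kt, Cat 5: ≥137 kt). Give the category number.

ΔP = 1014 − 936 = 78 mb.
V ≈ 6.2 × 78^0.624 = 6.2 × 15.16 ≈ 94 kt.
94 kt falls in the Category 2 band.

2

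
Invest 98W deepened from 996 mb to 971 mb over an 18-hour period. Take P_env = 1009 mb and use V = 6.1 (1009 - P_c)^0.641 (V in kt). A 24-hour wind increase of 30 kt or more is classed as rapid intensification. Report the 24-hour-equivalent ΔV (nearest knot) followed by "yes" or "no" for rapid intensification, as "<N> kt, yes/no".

V₁: ΔP = 13, V ≈ 6.1 × 13^0.641 ≈ 31.58 kt.
V₂: ΔP = 38, V ≈ 6.1 × 38^0.641 ≈ 62.80 kt.
ΔV over 18 h = 31.22 kt → 24 h equivalent = 31.22 × 24/18 ≈ 41.63 kt.
42 kt ≥ 30 kt ⇒ rapid intensification.

42 kt, yes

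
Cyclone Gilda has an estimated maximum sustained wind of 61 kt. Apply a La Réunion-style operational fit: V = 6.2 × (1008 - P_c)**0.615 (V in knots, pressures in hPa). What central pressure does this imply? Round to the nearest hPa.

ΔP = (V / 6.2)^(1/0.615) = (61/6.2)^1.626.
61/6.2 = 9.839; 9.839^1.626 ≈ 41.17 hPa.
P_c = 1008 − 41.17 = 966.83 ≈ 967 hPa.

967 hPa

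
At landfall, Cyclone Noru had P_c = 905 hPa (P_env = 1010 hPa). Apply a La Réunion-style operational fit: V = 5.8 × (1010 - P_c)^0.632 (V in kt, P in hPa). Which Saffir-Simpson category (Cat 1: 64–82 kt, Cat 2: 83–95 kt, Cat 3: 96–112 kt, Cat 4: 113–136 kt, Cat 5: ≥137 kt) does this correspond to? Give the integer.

3

ΔP = 1010 − 905 = 105 hPa.
V ≈ 5.8 × 105^0.632 = 5.8 × 18.94 ≈ 110 kt.
110 kt falls in the Category 3 band.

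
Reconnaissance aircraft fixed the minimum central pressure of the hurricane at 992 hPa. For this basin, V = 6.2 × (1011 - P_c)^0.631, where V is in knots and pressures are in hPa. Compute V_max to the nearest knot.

40 kt

ΔP = 1011 − 992 = 19 hPa.
19^0.631 ≈ 6.411.
V ≈ 6.2 × 6.411 ≈ 39.7 kt.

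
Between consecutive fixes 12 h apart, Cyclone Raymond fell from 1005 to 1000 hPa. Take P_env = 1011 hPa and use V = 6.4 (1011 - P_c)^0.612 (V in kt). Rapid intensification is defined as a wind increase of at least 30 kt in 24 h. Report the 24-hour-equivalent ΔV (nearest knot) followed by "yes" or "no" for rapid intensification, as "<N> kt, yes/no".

17 kt, no

V₁: ΔP = 6, V ≈ 6.4 × 6^0.612 ≈ 19.16 kt.
V₂: ΔP = 11, V ≈ 6.4 × 11^0.612 ≈ 27.77 kt.
ΔV over 12 h = 8.61 kt → 24 h equivalent = 8.61 × 24/12 ≈ 17.22 kt.
17 kt < 30 kt ⇒ not rapid intensification.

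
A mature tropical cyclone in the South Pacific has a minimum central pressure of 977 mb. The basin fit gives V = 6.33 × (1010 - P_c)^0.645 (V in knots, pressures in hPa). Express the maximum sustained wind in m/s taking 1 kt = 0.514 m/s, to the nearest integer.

31 m/s

ΔP = 1010 − 977 = 33 mb.
V ≈ 6.33 × 33^0.645 = 6.33 × 9.538 ≈ 60.373 kt.
60.373 × 0.514 ≈ 31.03 m/s → 31 m/s.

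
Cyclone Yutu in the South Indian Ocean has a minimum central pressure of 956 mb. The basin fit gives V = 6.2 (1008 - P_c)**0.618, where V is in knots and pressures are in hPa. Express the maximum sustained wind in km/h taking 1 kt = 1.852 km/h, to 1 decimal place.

132.0 km/h

ΔP = 1008 − 956 = 52 mb.
V ≈ 6.2 × 52^0.618 = 6.2 × 11.494 ≈ 71.266 kt.
71.266 × 1.852 ≈ 131.98 km/h → 132.0 km/h.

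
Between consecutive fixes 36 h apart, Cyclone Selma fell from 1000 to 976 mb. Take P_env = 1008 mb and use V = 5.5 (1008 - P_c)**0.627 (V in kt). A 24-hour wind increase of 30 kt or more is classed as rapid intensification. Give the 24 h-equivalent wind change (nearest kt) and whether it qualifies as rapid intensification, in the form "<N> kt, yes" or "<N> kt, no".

19 kt, no

V₁: ΔP = 8, V ≈ 5.5 × 8^0.627 ≈ 20.26 kt.
V₂: ΔP = 32, V ≈ 5.5 × 32^0.627 ≈ 48.32 kt.
ΔV over 36 h = 28.06 kt → 24 h equivalent = 28.06 × 24/36 ≈ 18.71 kt.
19 kt < 30 kt ⇒ not rapid intensification.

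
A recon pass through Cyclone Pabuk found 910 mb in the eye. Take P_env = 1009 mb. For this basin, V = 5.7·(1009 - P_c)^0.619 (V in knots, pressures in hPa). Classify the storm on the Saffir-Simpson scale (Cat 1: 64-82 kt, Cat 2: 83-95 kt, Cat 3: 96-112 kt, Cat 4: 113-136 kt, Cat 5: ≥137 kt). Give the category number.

3

ΔP = 1009 − 910 = 99 mb.
V ≈ 5.7 × 99^0.619 = 5.7 × 17.19 ≈ 98 kt.
98 kt falls in the Category 3 band.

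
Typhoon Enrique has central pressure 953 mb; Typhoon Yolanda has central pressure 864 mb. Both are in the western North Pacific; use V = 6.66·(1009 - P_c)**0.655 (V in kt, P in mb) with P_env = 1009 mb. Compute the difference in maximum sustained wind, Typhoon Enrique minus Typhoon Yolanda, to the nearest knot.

-80 kt

Typhoon Enrique: ΔP = 56; V ≈ 6.66 × 56^0.655 ≈ 93.01 kt.
Typhoon Yolanda: ΔP = 145; V ≈ 6.66 × 145^0.655 ≈ 173.45 kt.
Difference ≈ 93.01 − 173.45 = -80.44 → -80 kt.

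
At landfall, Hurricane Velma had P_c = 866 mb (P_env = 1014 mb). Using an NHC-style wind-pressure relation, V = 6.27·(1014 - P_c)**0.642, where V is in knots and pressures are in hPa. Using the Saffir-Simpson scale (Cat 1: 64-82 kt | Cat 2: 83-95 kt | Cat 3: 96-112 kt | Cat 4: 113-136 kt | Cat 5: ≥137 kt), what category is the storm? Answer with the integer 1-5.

ΔP = 1014 − 866 = 148 mb.
V ≈ 6.27 × 148^0.642 = 6.27 × 24.73 ≈ 155 kt.
155 kt falls in the Category 5 band.

5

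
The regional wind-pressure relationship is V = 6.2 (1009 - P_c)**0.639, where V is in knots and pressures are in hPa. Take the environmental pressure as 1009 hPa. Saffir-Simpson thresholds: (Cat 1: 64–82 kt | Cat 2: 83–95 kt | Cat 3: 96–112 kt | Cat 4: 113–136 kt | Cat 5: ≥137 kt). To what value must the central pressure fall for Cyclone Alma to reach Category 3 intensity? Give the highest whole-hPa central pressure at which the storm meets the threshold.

Category 3 begins at V = 96 kt.
Required ΔP = (96/6.2)^(1/0.639) = 15.484^1.565 ≈ 72.79 hPa.
P_c ≤ 1009 − 72.79 = 936.21, so the highest integer P_c is 936 hPa.

936 hPa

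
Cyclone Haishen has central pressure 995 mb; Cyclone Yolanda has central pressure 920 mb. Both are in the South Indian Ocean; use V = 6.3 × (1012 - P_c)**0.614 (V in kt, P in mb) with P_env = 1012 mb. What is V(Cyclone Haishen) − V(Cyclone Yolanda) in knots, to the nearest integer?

Cyclone Haishen: ΔP = 17; V ≈ 6.3 × 17^0.614 ≈ 35.88 kt.
Cyclone Yolanda: ΔP = 92; V ≈ 6.3 × 92^0.614 ≈ 101.18 kt.
Difference ≈ 35.88 − 101.18 = -65.30 → -65 kt.

-65 kt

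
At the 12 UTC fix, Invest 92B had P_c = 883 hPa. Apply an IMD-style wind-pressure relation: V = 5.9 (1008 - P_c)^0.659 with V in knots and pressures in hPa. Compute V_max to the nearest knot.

142 kt

ΔP = 1008 − 883 = 125 hPa.
125^0.659 ≈ 24.091.
V ≈ 5.9 × 24.091 ≈ 142.1 kt.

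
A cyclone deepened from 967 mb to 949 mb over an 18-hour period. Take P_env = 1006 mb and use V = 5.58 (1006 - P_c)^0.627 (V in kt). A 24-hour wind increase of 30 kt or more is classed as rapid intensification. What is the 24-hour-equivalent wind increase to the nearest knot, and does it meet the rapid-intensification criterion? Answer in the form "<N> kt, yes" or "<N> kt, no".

20 kt, no

V₁: ΔP = 39, V ≈ 5.58 × 39^0.627 ≈ 55.49 kt.
V₂: ΔP = 57, V ≈ 5.58 × 57^0.627 ≈ 70.40 kt.
ΔV over 18 h = 14.91 kt → 24 h equivalent = 14.91 × 24/18 ≈ 19.88 kt.
20 kt < 30 kt ⇒ not rapid intensification.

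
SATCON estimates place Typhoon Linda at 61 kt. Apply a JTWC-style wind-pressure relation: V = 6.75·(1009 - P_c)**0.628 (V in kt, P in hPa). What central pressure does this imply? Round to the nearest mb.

ΔP = (V / 6.75)^(1/0.628) = (61/6.75)^1.592.
61/6.75 = 9.037; 9.037^1.592 ≈ 33.29 mb.
P_c = 1009 − 33.29 = 975.71 ≈ 976 mb.

976 mb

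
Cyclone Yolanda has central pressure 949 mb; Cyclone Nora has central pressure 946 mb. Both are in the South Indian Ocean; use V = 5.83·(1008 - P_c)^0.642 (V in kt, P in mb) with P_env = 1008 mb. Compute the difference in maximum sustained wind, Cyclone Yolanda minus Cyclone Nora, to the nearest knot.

-3 kt

Cyclone Yolanda: ΔP = 59; V ≈ 5.83 × 59^0.642 ≈ 79.90 kt.
Cyclone Nora: ΔP = 62; V ≈ 5.83 × 62^0.642 ≈ 82.49 kt.
Difference ≈ 79.90 − 82.49 = -2.59 → -3 kt.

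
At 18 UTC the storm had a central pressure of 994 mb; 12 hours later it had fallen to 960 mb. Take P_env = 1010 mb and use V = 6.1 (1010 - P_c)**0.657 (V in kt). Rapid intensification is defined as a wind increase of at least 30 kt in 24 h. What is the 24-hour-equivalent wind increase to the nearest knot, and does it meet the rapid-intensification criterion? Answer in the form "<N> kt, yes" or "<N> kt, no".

84 kt, yes

V₁: ΔP = 16, V ≈ 6.1 × 16^0.657 ≈ 37.71 kt.
V₂: ΔP = 50, V ≈ 6.1 × 50^0.657 ≈ 79.72 kt.
ΔV over 12 h = 42.01 kt → 24 h equivalent = 42.01 × 24/12 ≈ 84.02 kt.
84 kt ≥ 30 kt ⇒ rapid intensification.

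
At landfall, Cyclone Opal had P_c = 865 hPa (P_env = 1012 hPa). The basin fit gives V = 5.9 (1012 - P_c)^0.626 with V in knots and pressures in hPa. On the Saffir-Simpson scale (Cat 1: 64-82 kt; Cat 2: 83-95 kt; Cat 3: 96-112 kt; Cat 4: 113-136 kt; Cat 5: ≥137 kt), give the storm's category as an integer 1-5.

ΔP = 1012 − 865 = 147 hPa.
V ≈ 5.9 × 147^0.626 = 5.9 × 22.74 ≈ 134 kt.
134 kt falls in the Category 4 band.

4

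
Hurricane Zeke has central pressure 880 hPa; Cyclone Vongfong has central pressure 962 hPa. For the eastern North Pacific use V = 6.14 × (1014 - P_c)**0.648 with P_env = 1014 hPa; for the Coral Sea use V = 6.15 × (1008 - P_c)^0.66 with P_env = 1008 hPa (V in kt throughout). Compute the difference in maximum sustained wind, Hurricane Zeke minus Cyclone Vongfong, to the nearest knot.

70 kt

Hurricane Zeke: ΔP = 134; V ≈ 6.14 × 134^0.648 ≈ 146.73 kt.
Cyclone Vongfong: ΔP = 46; V ≈ 6.15 × 46^0.66 ≈ 76.97 kt.
Difference ≈ 146.73 − 76.97 = 69.76 → 70 kt.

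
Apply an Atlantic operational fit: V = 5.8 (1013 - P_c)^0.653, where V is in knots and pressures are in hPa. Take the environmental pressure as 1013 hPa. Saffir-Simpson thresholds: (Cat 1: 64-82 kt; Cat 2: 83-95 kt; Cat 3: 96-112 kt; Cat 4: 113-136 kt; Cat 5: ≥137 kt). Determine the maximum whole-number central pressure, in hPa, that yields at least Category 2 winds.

Category 2 begins at V = 83 kt.
Required ΔP = (83/5.8)^(1/0.653) = 14.310^1.531 ≈ 58.85 hPa.
P_c ≤ 1013 − 58.85 = 954.15, so the highest integer P_c is 954 hPa.

954 hPa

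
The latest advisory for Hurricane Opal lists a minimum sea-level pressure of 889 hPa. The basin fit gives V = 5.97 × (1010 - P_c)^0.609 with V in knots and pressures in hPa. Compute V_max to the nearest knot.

111 kt

ΔP = 1010 − 889 = 121 hPa.
121^0.609 ≈ 18.553.
V ≈ 5.97 × 18.553 ≈ 110.8 kt.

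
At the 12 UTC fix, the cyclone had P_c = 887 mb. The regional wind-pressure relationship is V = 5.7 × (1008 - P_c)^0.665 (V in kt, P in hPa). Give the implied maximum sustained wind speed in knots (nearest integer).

ΔP = 1008 − 887 = 121 mb.
121^0.665 ≈ 24.269.
V ≈ 5.7 × 24.269 ≈ 138.3 kt.

138 kt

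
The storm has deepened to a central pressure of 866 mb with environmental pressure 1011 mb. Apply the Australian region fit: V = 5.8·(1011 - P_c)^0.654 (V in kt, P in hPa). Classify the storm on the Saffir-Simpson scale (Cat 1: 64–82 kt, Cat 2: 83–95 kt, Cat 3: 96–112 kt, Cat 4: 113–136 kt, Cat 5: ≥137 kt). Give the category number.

5

ΔP = 1011 − 866 = 145 mb.
V ≈ 5.8 × 145^0.654 = 5.8 × 25.91 ≈ 150 kt.
150 kt falls in the Category 5 band.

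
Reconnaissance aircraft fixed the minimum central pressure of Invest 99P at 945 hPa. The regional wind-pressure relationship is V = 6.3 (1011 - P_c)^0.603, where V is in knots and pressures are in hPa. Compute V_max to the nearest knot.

ΔP = 1011 − 945 = 66 hPa.
66^0.603 ≈ 12.508.
V ≈ 6.3 × 12.508 ≈ 78.8 kt.

79 kt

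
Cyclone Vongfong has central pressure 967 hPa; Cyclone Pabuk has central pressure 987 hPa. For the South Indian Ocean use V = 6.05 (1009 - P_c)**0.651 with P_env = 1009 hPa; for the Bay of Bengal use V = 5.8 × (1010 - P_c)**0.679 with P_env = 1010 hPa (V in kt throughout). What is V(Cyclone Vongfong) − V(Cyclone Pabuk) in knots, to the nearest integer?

20 kt

Cyclone Vongfong: ΔP = 42; V ≈ 6.05 × 42^0.651 ≈ 68.94 kt.
Cyclone Pabuk: ΔP = 23; V ≈ 5.8 × 23^0.679 ≈ 48.76 kt.
Difference ≈ 68.94 − 48.76 = 20.18 → 20 kt.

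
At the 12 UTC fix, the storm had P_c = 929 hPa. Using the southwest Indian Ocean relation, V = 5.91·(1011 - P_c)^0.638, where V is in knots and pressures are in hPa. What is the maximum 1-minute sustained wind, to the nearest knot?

ΔP = 1011 − 929 = 82 hPa.
82^0.638 ≈ 16.635.
V ≈ 5.91 × 16.635 ≈ 98.3 kt.

98 kt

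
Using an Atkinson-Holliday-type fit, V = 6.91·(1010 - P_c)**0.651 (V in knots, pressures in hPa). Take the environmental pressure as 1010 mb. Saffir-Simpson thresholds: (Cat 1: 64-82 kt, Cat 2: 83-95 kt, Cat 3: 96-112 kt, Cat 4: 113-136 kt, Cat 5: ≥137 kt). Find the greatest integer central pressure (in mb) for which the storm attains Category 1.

Category 1 begins at V = 64 kt.
Required ΔP = (64/6.91)^(1/0.651) = 9.262^1.536 ≈ 30.55 mb.
P_c ≤ 1010 − 30.55 = 979.45, so the highest integer P_c is 979 mb.

979 mb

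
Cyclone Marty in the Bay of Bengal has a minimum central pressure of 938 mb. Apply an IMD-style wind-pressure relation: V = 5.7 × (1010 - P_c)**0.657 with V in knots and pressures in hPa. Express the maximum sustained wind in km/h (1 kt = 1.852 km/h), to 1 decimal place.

ΔP = 1010 − 938 = 72 mb.
V ≈ 5.7 × 72^0.657 = 5.7 × 16.606 ≈ 94.655 kt.
94.655 × 1.852 ≈ 175.30 km/h → 175.3 km/h.

175.3 km/h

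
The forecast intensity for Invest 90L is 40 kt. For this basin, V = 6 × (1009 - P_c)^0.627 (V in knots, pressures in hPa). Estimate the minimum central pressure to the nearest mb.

988 mb

ΔP = (V / 6)^(1/0.627) = (40/6)^1.595.
40/6 = 6.667; 6.667^1.595 ≈ 20.61 mb.
P_c = 1009 − 20.61 = 988.39 ≈ 988 mb.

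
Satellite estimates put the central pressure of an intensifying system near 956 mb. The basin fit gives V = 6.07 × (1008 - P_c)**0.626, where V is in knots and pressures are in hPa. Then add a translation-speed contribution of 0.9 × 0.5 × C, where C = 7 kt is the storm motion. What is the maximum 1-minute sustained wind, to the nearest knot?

ΔP = 1008 − 956 = 52 mb.
52^0.626 ≈ 11.864.
V ≈ 6.07 × 11.864 ≈ 72.0 kt.
Translation term: 0.9 × 0.5 × 7 = 3.15 kt.
Corrected V ≈ 75.15 kt → 75 kt.

75 kt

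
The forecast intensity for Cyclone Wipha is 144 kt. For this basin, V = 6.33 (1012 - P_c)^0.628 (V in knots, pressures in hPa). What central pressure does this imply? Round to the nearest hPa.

ΔP = (V / 6.33)^(1/0.628) = (144/6.33)^1.592.
144/6.33 = 22.749; 22.749^1.592 ≈ 144.80 hPa.
P_c = 1012 − 144.80 = 867.20 ≈ 867 hPa.

867 hPa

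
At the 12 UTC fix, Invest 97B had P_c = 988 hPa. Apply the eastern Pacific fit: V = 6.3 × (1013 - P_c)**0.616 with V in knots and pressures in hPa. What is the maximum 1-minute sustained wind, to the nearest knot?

ΔP = 1013 − 988 = 25 hPa.
25^0.616 ≈ 7.263.
V ≈ 6.3 × 7.263 ≈ 45.8 kt.

46 kt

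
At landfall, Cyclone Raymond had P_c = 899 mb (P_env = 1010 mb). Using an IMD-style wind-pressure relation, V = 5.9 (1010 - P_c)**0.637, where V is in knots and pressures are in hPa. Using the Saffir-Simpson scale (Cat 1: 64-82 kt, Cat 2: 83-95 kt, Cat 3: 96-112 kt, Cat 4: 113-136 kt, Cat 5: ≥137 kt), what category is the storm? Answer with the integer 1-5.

ΔP = 1010 − 899 = 111 mb.
V ≈ 5.9 × 111^0.637 = 5.9 × 20.08 ≈ 119 kt.
119 kt falls in the Category 4 band.

4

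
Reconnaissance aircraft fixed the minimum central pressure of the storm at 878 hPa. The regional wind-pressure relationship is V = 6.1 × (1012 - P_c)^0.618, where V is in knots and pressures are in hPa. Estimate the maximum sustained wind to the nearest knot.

ΔP = 1012 − 878 = 134 hPa.
134^0.618 ≈ 20.632.
V ≈ 6.1 × 20.632 ≈ 125.9 kt.

126 kt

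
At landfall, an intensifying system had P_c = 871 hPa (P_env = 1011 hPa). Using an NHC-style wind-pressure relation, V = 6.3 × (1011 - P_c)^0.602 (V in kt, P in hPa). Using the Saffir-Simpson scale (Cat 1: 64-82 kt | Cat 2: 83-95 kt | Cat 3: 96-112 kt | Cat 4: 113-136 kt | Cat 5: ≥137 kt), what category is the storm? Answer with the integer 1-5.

ΔP = 1011 − 871 = 140 hPa.
V ≈ 6.3 × 140^0.602 = 6.3 × 19.59 ≈ 123 kt.
123 kt falls in the Category 4 band.

4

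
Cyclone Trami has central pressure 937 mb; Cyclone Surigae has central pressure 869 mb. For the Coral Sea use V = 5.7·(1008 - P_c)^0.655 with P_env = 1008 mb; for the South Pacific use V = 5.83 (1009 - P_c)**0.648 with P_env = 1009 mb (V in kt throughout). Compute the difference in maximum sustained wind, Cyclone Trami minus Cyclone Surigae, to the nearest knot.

-50 kt

Cyclone Trami: ΔP = 71; V ≈ 5.7 × 71^0.655 ≈ 92.99 kt.
Cyclone Surigae: ΔP = 140; V ≈ 5.83 × 140^0.648 ≈ 143.34 kt.
Difference ≈ 92.99 − 143.34 = -50.35 → -50 kt.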